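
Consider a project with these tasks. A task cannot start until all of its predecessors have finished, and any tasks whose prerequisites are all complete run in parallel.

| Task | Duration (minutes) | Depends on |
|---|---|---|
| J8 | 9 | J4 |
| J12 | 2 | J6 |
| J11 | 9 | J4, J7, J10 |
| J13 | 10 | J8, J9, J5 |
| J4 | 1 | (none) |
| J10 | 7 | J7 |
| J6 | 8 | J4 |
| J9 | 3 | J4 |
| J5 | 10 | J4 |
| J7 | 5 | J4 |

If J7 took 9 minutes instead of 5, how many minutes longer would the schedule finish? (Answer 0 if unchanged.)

4

Baseline: J4→J7→J10→J11 = 1+5+7+9 = 22 → 22 minutes.
J7 lies on that path, so at 9 minutes the path becomes 26 minutes.
No other chain overtakes it, so the finish is 26 minutes.
Change in finish: 26 − 22 = +4 minutes.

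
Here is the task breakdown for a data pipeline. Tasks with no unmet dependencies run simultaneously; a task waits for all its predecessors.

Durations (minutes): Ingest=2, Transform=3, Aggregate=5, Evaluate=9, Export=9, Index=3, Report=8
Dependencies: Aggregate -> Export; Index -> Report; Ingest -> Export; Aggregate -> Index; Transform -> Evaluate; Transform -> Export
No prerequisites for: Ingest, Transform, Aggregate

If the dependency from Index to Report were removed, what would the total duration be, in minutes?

Before: longest chain Aggregate→Index→Report = 5+3+8 = 16, finish 16.
Without Index→Report, Report's earliest start moves from 8 to 0.
New critical path: Aggregate→Export = 5+9 = 14 ⇒ 14 minutes.

14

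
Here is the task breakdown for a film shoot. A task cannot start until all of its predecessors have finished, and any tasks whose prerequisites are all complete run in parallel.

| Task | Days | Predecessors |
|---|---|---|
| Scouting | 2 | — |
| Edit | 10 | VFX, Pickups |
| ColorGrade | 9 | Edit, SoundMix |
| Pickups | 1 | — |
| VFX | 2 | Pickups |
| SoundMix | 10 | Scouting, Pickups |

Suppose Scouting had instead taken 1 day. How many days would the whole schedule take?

22

Baseline: Pickups→VFX→Edit→ColorGrade = 1+2+10+9 = 22 → 22 days.
Scouting has 1 day of float (longest path through it is 21).
No other chain overtakes it, so the finish is 22 days.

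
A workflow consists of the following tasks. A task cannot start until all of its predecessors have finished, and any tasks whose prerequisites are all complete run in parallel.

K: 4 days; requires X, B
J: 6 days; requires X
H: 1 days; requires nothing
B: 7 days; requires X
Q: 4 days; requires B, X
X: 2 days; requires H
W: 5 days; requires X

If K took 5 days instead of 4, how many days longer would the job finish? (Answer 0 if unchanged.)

Baseline: H→X→B→K = 1+2+7+4 = 14 → 14 days.
K lies on that path, so at 5 days the path becomes 15 days.
The critical path is still H→X→B→K; finish is now 15 days.
Change in finish: 15 − 14 = +1 days.

1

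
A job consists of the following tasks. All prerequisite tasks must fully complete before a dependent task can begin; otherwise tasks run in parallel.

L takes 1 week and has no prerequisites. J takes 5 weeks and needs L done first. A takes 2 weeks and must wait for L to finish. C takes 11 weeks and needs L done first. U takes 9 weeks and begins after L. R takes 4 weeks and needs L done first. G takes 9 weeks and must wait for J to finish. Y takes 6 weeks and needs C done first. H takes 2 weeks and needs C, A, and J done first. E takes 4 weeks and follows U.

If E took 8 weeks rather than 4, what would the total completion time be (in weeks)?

18

Baseline: L→C→Y = 1+11+6 = 18 → 18 weeks.
E is off the critical path — its longest chain is 14 weeks, giving 4 of slack.
That remains the longest chain; total 18 weeks.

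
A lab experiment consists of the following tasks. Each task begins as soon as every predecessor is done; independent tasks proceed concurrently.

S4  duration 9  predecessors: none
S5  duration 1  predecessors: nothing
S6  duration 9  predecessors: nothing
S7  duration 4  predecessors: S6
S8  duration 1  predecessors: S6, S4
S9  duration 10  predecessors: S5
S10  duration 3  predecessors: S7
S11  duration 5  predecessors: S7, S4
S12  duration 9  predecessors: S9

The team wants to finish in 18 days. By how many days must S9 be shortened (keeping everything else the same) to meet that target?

Current finish: 20 days; target: 18.
S9 is on every critical path, so each day cut from S9 cuts the finish by one (this holds down to a finish of 18).
Need 20 − 18 = 2 days off S9 → S9 becomes 8 days, finish becomes 18.

2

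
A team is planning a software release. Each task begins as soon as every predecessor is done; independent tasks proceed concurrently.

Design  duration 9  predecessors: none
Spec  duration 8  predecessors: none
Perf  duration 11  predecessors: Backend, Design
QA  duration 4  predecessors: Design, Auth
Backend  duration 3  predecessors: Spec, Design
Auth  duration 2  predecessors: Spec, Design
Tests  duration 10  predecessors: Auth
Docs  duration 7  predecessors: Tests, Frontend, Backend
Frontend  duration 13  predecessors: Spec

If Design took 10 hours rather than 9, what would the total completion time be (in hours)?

29

Critical path before the change: Design→Auth→Tests→Docs = 9+2+10+7 = 28 giving 28 hours.
Design lies on that path, so at 10 hours the path becomes 29 hours.
The critical path is still Design→Auth→Tests→Docs; finish is now 29 hours.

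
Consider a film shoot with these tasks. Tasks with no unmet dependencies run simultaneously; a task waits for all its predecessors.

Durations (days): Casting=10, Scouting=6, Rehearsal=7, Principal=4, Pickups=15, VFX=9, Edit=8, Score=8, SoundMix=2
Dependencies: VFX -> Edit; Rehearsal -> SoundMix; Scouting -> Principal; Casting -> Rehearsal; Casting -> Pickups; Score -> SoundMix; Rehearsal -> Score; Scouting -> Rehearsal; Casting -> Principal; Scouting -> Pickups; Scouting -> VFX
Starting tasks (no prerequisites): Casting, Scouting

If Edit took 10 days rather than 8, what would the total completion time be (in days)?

27

As given, the longest chain is Casting→Rehearsal→Score→SoundMix = 10+7+8+2 = 27, so the finish is 27 days.
The longest path through Edit is only 23 days, so Edit has float 4.
That remains the longest chain; total 27 days.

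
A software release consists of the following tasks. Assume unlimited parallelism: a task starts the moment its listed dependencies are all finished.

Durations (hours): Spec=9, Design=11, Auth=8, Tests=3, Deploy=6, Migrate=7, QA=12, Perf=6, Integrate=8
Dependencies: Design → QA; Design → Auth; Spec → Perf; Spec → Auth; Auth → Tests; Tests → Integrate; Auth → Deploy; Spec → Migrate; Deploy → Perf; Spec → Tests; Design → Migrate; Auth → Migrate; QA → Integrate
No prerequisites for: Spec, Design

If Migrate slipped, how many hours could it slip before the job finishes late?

Design→Auth→Deploy→Perf = 11+8+6+6 = 31 sets the makespan at 31 hours.
The longest chain containing Migrate totals 26 hours.
Slack of Migrate = 24 − 19 = 5 hours.

5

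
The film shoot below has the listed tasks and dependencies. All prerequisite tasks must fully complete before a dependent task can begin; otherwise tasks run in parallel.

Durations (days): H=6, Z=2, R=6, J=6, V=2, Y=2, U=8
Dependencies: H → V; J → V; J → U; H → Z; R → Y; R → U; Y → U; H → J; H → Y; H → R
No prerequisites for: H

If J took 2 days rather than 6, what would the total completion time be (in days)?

22

Critical path before the change: H→R→Y→U = 6+6+2+8 = 22 giving 22 days.
The longest path through J is only 20 days, so J has float 2.
That remains the longest chain; total 22 days.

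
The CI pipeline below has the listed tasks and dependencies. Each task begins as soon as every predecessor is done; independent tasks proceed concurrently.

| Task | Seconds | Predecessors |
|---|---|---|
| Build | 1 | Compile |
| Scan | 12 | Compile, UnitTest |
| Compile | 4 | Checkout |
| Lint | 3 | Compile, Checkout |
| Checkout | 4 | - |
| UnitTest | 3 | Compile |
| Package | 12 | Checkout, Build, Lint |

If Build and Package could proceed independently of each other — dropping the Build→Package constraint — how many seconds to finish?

23

Before: longest chain Checkout→Compile→Lint→Package = 4+4+3+12 = 23, finish 23.
Dropping Build→Package doesn't change Package's earliest start (11); another predecessor still binds.
After: Checkout→Compile→Lint→Package = 4+4+3+12 = 23 → 23 seconds.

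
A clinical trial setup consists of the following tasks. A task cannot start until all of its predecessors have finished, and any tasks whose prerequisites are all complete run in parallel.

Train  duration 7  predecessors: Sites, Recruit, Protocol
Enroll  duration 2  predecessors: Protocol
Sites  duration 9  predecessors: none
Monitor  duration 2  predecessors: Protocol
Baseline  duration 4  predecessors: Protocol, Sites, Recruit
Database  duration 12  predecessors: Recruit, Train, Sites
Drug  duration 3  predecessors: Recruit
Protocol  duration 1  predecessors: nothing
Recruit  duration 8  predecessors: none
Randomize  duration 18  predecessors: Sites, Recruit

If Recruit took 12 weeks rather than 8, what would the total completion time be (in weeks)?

Baseline: Sites→Train→Database = 9+7+12 = 28 → 28 weeks.
Recruit is off the critical path — its longest chain is 27 weeks, giving 1 of slack.
Now Recruit→Train→Database = 12+7+12 = 31 is longest, so the finish becomes 31 weeks.

31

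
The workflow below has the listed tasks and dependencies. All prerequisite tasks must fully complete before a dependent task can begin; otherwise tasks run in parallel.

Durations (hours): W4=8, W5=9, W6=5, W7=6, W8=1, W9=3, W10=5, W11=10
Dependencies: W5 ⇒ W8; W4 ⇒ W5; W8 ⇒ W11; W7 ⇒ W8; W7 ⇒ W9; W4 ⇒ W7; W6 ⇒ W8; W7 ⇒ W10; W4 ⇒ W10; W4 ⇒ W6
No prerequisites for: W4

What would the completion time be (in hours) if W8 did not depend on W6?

Before: longest chain W4→W5→W8→W11 = 8+9+1+10 = 28, finish 28.
Dropping W6→W8 doesn't change W8's earliest start (17); another predecessor still binds.
New critical path: W4→W5→W8→W11 = 8+9+1+10 = 28 ⇒ 28 hours.

28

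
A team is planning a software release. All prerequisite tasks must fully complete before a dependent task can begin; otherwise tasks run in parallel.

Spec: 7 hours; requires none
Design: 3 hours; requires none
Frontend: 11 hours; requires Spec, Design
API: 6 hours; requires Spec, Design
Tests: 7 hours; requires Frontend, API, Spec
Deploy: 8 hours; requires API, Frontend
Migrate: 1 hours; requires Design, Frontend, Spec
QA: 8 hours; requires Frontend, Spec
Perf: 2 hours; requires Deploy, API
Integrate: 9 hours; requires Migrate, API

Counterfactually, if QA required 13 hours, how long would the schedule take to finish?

31

Baseline: Spec→Frontend→Deploy→Perf = 7+11+8+2 = 28 → 28 hours.
The longest path through QA is only 26 hours, so QA has float 2.
Now Spec→Frontend→QA = 7+11+13 = 31 is longest, so the finish becomes 31 hours.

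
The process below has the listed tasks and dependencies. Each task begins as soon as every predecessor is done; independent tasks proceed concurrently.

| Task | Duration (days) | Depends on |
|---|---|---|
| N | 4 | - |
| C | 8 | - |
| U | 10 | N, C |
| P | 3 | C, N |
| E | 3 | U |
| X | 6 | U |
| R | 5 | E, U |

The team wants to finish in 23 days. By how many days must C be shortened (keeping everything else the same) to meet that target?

3

Current finish: 26 days; target: 23.
C is on every critical path, so each day cut from C cuts the finish by one (this holds down to a finish of 22).
Need 26 − 23 = 3 days off C → C becomes 5 days, finish becomes 23.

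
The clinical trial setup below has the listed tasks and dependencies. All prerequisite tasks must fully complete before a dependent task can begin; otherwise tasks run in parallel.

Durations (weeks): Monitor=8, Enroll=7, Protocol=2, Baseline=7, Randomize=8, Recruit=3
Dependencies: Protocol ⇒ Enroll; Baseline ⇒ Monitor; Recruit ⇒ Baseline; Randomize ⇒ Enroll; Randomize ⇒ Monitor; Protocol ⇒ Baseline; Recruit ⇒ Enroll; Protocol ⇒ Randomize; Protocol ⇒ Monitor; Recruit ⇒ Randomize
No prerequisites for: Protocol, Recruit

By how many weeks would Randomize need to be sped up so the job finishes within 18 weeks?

Current finish: 19 weeks; target: 18.
Randomize is on every critical path, so each week cut from Randomize cuts the finish by one (this holds down to a finish of 18).
Need 19 − 18 = 1 week off Randomize → Randomize becomes 7 weeks, finish becomes 18.

1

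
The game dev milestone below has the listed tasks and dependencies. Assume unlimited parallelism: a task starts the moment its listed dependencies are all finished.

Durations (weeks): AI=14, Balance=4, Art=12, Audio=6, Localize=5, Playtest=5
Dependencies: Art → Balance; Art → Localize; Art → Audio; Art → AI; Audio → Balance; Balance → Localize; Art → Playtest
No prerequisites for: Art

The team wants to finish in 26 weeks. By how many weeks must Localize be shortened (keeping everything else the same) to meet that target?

Current finish: 27 weeks; target: 26.
Localize is on every critical path, so each week cut from Localize cuts the finish by one (this holds down to a finish of 26).
Need 27 − 26 = 1 week off Localize → Localize becomes 4 weeks, finish becomes 26.

1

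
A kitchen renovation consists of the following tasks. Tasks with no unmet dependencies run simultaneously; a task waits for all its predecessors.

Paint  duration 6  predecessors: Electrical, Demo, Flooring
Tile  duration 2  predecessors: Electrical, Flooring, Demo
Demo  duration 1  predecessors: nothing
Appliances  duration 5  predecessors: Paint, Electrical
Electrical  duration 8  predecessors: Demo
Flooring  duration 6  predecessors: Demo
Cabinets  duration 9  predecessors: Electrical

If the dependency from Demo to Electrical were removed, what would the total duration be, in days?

Before: longest chain Demo→Electrical→Paint→Appliances = 1+8+6+5 = 20, finish 20.
Without Demo→Electrical, Electrical's earliest start moves from 1 to 0.
After: Electrical→Paint→Appliances = 8+6+5 = 19 → 19 days.

19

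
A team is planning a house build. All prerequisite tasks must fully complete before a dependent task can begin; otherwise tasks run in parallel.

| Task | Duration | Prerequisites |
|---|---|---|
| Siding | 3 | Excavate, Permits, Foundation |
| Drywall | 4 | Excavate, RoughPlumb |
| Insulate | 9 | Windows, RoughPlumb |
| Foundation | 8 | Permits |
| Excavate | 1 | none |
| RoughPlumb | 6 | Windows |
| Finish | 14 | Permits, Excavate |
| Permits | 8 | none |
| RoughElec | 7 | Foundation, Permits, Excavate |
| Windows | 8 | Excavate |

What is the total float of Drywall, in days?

5

Critical path: Excavate→Windows→RoughPlumb→Insulate = 1+8+6+9 = 24, so the finish is 24 days.
The longest chain containing Drywall totals 19 days.
Slack of Drywall = 20 − 15 = 5 days.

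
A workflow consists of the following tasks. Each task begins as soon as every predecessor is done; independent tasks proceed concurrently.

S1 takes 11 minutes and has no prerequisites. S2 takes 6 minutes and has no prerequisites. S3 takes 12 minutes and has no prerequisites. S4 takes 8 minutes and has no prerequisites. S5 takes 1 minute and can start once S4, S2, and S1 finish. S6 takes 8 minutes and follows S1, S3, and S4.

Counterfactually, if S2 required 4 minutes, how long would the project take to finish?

20

As given, the longest chain is S3→S6 = 12+8 = 20, so the finish is 20 minutes.
S2 has 13 minutes of float (longest path through it is 7).
That remains the longest chain; total 20 minutes.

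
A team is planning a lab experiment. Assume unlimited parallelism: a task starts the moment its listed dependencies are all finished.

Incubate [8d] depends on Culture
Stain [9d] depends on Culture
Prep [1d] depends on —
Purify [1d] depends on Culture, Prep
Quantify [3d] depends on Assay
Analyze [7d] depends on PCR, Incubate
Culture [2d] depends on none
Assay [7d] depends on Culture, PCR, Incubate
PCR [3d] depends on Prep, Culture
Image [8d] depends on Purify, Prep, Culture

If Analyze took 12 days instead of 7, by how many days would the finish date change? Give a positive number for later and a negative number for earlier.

2

The binding path is Culture→Incubate→Assay→Quantify = 2+8+7+3 = 20; finish at 20 days.
The longest path through Analyze is only 17 days, so Analyze has float 3.
New critical path: Culture→Incubate→Analyze = 2+8+12 = 22 ⇒ 22 days.
Change in finish: 22 − 20 = +2 days.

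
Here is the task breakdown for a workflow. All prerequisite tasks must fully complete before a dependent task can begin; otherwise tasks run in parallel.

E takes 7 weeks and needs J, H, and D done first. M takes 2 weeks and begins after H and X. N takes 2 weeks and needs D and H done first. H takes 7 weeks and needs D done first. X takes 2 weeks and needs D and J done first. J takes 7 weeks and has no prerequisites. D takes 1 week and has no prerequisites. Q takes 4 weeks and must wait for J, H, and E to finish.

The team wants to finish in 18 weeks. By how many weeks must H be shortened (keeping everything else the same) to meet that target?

1

Current finish: 19 weeks; target: 18.
H is on every critical path, so each week cut from H cuts the finish by one (this holds down to a finish of 18).
Need 19 − 18 = 1 week off H → H becomes 6 weeks, finish becomes 18.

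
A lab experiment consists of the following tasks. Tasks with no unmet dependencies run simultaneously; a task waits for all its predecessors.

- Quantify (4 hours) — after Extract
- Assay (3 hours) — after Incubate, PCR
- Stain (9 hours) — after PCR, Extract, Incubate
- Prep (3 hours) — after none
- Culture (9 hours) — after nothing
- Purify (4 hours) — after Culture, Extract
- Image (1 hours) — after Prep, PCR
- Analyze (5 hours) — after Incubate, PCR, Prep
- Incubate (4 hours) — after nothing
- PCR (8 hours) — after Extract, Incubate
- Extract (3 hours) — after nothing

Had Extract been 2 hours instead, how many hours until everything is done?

Critical path before the change: Incubate→PCR→Stain = 4+8+9 = 21 giving 21 hours.
Extract has 1 hour of float (longest path through it is 20).
The critical path is still Incubate→PCR→Stain; finish is now 21 hours.

21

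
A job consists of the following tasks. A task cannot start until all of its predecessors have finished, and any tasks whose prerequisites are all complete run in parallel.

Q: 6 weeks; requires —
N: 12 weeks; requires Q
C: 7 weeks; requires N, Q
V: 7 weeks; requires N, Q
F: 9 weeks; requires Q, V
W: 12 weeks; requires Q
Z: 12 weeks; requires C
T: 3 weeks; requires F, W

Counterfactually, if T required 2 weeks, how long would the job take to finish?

37

The binding path is Q→N→V→F→T = 6+12+7+9+3 = 37; finish at 37 weeks.
Since T is critical, the -1 change carries straight to that chain (now 36 weeks).
New critical path: Q→N→C→Z = 6+12+7+12 = 37 ⇒ 37 weeks.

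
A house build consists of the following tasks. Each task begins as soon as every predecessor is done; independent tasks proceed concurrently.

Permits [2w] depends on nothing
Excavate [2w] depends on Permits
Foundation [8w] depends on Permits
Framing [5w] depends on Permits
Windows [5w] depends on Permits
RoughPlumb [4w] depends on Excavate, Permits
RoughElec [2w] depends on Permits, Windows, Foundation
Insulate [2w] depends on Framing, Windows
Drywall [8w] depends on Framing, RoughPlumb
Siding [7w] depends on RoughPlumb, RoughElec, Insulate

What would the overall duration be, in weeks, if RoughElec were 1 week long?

Actual critical path: Permits→Foundation→RoughElec→Siding = 2+8+2+7 = 19 ⇒ 19 weeks.
RoughElec lies on that path, so at 1 week the path becomes 18 weeks.
The critical path is still Permits→Foundation→RoughElec→Siding; finish is now 18 weeks.

18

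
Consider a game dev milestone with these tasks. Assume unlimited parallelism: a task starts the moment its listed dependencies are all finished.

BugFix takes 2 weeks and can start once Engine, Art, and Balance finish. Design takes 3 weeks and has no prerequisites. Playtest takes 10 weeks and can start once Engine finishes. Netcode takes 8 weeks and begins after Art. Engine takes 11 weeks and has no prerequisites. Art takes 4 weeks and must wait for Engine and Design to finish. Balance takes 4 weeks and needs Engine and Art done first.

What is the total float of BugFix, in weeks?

The longest chain is Engine→Art→Netcode = 11+4+8 = 23; overall finish 23 weeks.
Longest path through BugFix: 21 weeks (earliest finish 21, latest finish 23).
Slack of BugFix = 21 − 19 = 2 weeks.

2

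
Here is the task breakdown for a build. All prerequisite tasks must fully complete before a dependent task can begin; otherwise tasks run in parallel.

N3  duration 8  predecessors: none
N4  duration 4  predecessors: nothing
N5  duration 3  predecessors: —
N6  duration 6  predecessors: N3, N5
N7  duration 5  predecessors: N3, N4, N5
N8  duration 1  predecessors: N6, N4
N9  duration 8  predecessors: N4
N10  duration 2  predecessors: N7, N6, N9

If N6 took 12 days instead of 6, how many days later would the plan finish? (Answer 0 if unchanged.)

As given, the longest chain is N3→N6→N10 = 8+6+2 = 16, so the finish is 16 days.
Since N6 is critical, the +6 change carries straight to that chain (now 22 days).
No other chain overtakes it, so the finish is 22 days.
Change in finish: 22 − 16 = +6 days.

6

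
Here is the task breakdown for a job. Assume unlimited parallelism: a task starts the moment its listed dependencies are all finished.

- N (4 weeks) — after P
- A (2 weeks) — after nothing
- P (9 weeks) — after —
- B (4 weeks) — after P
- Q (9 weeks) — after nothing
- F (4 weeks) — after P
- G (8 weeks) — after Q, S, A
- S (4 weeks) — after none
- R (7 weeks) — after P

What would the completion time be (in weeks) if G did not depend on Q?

16

Before: longest chain Q→G = 9+8 = 17, finish 17.
Without Q→G, G's earliest start moves from 9 to 4.
New critical path: P→R = 9+7 = 16 ⇒ 16 weeks.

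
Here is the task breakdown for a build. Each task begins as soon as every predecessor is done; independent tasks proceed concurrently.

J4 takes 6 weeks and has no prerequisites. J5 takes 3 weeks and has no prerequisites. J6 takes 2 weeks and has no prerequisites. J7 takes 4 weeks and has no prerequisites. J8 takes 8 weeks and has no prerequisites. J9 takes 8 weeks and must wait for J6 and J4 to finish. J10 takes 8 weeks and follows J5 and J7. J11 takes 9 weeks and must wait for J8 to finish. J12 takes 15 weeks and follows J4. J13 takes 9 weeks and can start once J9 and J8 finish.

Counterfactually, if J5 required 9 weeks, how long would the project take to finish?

23

As given, the longest chain is J4→J9→J13 = 6+8+9 = 23, so the finish is 23 weeks.
J5 has 12 weeks of float (longest path through it is 11).
No other chain overtakes it, so the finish is 23 weeks.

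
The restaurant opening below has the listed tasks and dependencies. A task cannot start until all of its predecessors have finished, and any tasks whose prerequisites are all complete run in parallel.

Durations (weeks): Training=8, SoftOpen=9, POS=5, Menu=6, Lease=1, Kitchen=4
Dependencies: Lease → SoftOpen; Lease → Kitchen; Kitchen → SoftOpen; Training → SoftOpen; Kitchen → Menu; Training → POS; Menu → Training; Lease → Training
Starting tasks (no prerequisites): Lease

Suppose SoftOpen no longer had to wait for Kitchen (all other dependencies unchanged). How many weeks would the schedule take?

28

Before: longest chain Lease→Kitchen→Menu→Training→SoftOpen = 1+4+6+8+9 = 28, finish 28.
Dropping Kitchen→SoftOpen doesn't change SoftOpen's earliest start (19); another predecessor still binds.
After: Lease→Kitchen→Menu→Training→SoftOpen = 1+4+6+8+9 = 28 → 28 weeks.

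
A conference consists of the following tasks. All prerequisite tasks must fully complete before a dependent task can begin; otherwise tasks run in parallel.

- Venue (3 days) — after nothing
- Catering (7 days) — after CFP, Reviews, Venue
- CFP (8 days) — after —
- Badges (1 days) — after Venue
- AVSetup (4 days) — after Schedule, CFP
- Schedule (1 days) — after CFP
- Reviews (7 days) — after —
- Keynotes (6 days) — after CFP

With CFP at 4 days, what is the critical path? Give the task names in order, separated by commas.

As given, the longest chain is CFP→Catering = 8+7 = 15, so the finish is 15 days.
CFP is on the critical path; changing it to 4 makes that path 11 days.
New critical path: Reviews→Catering = 7+7 = 14 ⇒ 14 days.

Reviews, Catering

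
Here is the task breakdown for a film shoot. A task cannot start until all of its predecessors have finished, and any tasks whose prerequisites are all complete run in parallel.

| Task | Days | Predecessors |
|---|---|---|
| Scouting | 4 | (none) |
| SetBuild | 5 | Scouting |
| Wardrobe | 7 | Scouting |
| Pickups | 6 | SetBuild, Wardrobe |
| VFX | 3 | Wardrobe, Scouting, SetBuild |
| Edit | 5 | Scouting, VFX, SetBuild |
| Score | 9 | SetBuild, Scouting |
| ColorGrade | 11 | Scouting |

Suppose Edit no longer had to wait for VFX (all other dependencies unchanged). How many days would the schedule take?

Original critical path: Scouting→Wardrobe→VFX→Edit = 4+7+3+5 = 19 ⇒ 19 days.
Without VFX→Edit, Edit's earliest start moves from 14 to 9.
The longest chain is now Scouting→SetBuild→Score = 4+5+9 = 18, so the schedule takes 18 days.

18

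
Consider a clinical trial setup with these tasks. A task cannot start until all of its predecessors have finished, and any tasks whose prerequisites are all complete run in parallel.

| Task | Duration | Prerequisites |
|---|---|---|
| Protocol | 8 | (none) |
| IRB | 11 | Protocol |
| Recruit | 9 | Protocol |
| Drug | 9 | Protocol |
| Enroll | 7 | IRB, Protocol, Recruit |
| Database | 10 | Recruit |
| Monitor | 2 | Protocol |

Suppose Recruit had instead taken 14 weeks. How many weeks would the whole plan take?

Baseline: Protocol→Recruit→Database = 8+9+10 = 27 → 27 weeks.
Recruit lies on that path, so at 14 weeks the path becomes 32 weeks.
That remains the longest chain; total 32 weeks.

32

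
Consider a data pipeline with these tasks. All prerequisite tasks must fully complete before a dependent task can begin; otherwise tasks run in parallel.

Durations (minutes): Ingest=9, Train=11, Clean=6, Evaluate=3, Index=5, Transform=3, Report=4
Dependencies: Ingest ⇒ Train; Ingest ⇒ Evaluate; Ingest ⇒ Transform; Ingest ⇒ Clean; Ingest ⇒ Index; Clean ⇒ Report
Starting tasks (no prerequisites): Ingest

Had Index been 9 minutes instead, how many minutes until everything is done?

20

Actual critical path: Ingest→Train = 9+11 = 20 ⇒ 20 minutes.
Index is off the critical path — its longest chain is 14 minutes, giving 6 of slack.
No other chain overtakes it, so the finish is 20 minutes.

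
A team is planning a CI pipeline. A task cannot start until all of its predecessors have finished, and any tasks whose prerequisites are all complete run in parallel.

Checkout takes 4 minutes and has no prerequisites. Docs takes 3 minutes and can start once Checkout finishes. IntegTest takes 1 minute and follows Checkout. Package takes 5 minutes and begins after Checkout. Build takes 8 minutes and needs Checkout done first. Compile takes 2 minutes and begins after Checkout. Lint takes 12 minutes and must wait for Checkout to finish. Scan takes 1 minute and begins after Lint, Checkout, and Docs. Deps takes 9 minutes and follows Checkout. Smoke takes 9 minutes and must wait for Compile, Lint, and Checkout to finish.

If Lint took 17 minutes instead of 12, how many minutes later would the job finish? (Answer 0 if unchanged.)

Actual critical path: Checkout→Lint→Smoke = 4+12+9 = 25 ⇒ 25 minutes.
Lint lies on that path, so at 17 minutes the path becomes 30 minutes.
That remains the longest chain; total 30 minutes.
Change in finish: 30 − 25 = +5 minutes.

5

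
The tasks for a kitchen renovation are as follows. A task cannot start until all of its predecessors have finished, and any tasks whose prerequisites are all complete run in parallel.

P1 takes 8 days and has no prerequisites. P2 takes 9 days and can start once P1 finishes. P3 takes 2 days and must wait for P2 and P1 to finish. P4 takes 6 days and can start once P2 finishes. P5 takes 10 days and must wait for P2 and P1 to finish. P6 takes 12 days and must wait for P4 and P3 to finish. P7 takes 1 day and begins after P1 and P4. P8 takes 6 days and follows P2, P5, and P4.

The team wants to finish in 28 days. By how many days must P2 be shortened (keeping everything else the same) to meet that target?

7

Current finish: 35 days; target: 28.
P2 is on every critical path, so each day cut from P2 cuts the finish by one (this holds down to a finish of 27).
Need 35 − 28 = 7 days off P2 → P2 becomes 2 days, finish becomes 28.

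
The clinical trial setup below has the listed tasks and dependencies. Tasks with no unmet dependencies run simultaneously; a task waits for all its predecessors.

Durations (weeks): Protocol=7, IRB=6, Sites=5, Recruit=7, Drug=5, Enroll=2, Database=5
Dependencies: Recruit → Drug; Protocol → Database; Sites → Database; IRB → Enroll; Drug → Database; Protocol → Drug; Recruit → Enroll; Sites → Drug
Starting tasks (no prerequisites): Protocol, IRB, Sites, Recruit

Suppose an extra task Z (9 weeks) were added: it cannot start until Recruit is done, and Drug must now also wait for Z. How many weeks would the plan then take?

26

Originally the plan takes 17 weeks.
With Z inserted, Drug now waits for max(Recruit, Protocol, Sites, Z).
New critical path: Recruit→Z→Drug→Database = 7+9+5+5 = 26 ⇒ 26 weeks.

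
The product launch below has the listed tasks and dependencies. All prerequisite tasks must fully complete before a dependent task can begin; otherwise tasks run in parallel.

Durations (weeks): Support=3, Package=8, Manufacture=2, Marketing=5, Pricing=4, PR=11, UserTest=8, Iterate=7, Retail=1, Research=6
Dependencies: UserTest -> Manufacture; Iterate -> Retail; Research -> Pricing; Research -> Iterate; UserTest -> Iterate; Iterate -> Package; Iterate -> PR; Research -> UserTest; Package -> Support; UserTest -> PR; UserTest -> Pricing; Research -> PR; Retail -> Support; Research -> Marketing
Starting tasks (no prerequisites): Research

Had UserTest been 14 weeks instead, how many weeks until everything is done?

The binding path is Research→UserTest→Iterate→Package→Support = 6+8+7+8+3 = 32; finish at 32 weeks.
Since UserTest is critical, the +6 change carries straight to that chain (now 38 weeks).
No other chain overtakes it, so the finish is 38 weeks.

38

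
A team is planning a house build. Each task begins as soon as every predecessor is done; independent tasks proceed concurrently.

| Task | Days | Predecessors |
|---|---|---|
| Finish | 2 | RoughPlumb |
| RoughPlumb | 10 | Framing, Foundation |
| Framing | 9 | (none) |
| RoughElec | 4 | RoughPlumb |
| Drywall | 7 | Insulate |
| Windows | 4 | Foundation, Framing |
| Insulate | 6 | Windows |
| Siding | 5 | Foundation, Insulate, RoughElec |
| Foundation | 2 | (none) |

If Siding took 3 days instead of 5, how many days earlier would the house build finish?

The binding path is Framing→RoughPlumb→RoughElec→Siding = 9+10+4+5 = 28; finish at 28 days.
Since Siding is critical, the -2 change carries straight to that chain (now 26 days).
The binding chain switches to Framing→Windows→Insulate→Drywall = 9+4+6+7 = 26; finish 26 days.
Change in finish: 26 − 28 = -2 days.

2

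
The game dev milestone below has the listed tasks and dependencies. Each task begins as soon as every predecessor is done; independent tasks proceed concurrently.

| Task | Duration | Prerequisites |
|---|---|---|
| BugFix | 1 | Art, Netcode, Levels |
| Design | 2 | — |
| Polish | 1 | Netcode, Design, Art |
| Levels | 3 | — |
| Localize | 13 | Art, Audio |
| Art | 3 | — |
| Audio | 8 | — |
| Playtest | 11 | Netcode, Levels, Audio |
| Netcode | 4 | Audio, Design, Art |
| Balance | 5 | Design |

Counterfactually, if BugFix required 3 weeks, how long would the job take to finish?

23

Actual critical path: Audio→Netcode→Playtest = 8+4+11 = 23 ⇒ 23 weeks.
The longest path through BugFix is only 13 weeks, so BugFix has float 10.
The critical path is still Audio→Netcode→Playtest; finish is now 23 weeks.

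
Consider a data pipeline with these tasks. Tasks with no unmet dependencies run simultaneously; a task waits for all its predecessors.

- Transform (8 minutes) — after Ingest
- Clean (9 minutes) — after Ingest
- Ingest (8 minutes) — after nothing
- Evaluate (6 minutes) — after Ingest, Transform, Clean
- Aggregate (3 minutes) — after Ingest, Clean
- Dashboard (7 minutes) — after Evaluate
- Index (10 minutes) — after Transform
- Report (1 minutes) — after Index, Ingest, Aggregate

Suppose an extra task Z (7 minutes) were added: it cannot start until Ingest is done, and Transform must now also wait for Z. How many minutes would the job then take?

36

Originally the job takes 30 minutes.
With Z inserted, Transform now waits for max(Ingest, Z).
New critical path: Ingest→Z→Transform→Evaluate→Dashboard = 8+7+8+6+7 = 36 ⇒ 36 minutes.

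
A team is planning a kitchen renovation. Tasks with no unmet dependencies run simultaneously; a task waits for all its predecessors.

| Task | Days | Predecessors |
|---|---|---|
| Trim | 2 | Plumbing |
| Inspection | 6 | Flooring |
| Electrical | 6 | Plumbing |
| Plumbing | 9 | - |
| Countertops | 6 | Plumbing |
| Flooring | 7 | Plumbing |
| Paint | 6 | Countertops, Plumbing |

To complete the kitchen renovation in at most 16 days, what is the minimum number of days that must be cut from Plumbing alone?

6

Current finish: 22 days; target: 16.
Plumbing is on every critical path, so each day cut from Plumbing cuts the finish by one (this holds down to a finish of 14).
Need 22 − 16 = 6 days off Plumbing → Plumbing becomes 3 days, finish becomes 16.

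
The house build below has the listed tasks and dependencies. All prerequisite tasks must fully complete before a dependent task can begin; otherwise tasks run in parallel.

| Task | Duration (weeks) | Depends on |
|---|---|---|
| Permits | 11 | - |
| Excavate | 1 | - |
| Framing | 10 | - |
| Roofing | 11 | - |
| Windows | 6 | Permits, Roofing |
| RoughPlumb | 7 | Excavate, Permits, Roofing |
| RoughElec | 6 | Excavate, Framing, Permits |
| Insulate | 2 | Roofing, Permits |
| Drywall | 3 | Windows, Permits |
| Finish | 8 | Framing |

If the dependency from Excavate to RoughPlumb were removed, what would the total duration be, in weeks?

20

With the dependency in place, Permits→Windows→Drywall = 11+6+3 = 20 sets the finish at 20 weeks.
Dropping Excavate→RoughPlumb doesn't change RoughPlumb's earliest start (11); another predecessor still binds.
New critical path: Permits→Windows→Drywall = 11+6+3 = 20 ⇒ 20 weeks.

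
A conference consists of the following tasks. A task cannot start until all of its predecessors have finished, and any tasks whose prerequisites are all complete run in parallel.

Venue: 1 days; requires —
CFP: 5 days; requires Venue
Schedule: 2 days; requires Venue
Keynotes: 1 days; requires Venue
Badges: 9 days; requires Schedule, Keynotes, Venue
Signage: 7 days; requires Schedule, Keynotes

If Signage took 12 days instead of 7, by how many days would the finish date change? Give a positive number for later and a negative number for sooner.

As given, the longest chain is Venue→Schedule→Badges = 1+2+9 = 12, so the finish is 12 days.
Signage has 2 days of float (longest path through it is 10).
New critical path: Venue→Schedule→Signage = 1+2+12 = 15 ⇒ 15 days.
Change in finish: 15 − 12 = +3 days.

3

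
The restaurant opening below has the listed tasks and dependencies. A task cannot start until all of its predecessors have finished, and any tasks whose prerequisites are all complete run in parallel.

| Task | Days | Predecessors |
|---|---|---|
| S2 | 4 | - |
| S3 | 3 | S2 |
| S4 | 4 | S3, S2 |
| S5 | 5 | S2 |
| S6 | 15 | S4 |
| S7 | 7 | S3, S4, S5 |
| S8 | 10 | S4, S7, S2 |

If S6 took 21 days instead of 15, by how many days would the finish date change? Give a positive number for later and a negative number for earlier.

4

Critical path before the change: S2→S3→S4→S7→S8 = 4+3+4+7+10 = 28 giving 28 days.
S6 has 2 days of float (longest path through it is 26).
New critical path: S2→S3→S4→S6 = 4+3+4+21 = 32 ⇒ 32 days.
Change in finish: 32 − 28 = +4 days.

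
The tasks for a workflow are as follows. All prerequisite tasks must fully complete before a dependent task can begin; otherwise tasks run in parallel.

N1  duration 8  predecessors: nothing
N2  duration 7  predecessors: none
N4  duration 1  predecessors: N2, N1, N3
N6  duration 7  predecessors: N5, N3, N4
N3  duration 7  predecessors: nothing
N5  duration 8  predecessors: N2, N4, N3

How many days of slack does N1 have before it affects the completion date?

N1→N4→N5→N6 = 8+1+8+7 = 24 sets the makespan at 24 days.
The longest chain containing N1 totals 24 days.
Float = 24 − 24 = 0.

0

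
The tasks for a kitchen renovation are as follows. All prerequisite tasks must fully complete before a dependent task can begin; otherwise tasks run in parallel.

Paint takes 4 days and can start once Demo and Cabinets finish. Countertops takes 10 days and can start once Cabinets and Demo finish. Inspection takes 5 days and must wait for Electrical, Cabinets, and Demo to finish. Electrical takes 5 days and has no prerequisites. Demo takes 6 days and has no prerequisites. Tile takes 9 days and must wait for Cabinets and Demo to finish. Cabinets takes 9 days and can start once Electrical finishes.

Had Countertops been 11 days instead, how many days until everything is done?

Baseline: Electrical→Cabinets→Countertops = 5+9+10 = 24 → 24 days.
Countertops is on the critical path; changing it to 11 makes that path 25 days.
The critical path is still Electrical→Cabinets→Countertops; finish is now 25 days.

25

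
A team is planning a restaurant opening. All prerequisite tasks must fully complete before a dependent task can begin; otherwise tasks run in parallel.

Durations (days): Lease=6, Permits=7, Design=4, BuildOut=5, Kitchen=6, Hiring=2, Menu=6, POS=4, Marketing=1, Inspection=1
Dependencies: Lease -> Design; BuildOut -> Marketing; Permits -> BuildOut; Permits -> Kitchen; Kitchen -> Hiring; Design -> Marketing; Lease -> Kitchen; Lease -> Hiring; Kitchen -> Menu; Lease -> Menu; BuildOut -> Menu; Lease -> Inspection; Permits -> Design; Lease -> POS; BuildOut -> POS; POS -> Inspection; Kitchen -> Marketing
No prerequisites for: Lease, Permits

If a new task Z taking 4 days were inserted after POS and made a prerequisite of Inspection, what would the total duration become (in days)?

21

Originally the job takes 19 days.
With Z inserted, Inspection now waits for max(POS, Lease, Z).
New critical path: Permits→BuildOut→POS→Z→Inspection = 7+5+4+4+1 = 21 ⇒ 21 days.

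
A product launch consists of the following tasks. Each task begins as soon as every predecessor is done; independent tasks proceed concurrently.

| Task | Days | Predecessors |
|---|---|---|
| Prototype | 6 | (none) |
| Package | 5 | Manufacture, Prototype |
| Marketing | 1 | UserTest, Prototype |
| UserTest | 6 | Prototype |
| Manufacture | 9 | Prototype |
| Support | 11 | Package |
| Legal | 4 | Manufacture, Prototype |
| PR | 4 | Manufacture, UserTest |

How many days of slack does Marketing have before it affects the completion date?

18

The longest chain is Prototype→Manufacture→Package→Support = 6+9+5+11 = 31; overall finish 31 days.
The longest chain containing Marketing totals 13 days.
Slack of Marketing = 30 − 12 = 18 days.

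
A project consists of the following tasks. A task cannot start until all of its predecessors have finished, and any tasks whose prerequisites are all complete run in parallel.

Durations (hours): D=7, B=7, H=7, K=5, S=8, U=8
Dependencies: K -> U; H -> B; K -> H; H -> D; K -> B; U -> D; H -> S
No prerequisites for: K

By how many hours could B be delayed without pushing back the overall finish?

The longest chain is K→U→D = 5+8+7 = 20; overall finish 20 hours.
Longest path through B: 19 hours (earliest finish 19, latest finish 20).
Float = 20 − 19 = 1.

1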